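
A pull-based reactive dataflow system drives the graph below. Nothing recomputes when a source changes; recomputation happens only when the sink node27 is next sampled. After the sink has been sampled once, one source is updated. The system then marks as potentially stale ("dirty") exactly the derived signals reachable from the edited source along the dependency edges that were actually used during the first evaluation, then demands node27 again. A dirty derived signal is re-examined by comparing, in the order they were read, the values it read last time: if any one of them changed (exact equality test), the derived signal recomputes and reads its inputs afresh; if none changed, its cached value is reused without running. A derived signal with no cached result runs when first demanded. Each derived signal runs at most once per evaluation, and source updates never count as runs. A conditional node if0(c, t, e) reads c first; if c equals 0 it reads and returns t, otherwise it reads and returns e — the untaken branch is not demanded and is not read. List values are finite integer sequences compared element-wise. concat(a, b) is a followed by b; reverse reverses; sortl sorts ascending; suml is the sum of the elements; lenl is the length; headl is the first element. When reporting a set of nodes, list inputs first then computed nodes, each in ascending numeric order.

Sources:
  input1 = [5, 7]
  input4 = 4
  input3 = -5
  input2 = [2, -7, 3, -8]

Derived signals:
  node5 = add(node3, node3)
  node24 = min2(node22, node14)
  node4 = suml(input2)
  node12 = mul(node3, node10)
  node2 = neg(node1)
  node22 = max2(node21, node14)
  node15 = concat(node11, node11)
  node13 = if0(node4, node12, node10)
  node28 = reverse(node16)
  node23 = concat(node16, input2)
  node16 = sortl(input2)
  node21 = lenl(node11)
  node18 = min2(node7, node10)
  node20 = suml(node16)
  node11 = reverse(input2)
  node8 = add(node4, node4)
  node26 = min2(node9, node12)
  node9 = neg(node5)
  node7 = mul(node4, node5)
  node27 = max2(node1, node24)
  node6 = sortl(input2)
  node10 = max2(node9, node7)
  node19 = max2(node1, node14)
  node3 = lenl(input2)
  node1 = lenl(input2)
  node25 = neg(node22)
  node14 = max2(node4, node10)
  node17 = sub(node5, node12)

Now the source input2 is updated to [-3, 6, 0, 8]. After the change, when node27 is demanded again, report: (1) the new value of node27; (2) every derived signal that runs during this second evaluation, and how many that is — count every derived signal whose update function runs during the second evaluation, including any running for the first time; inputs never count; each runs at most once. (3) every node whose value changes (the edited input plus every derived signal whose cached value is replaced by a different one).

New value of node27: 88.
Derived signals that run: node1, node3, node4, node7, node10, node11, node14, node21, node22, node24, node27 — 11 in total.
Values that change: input2, node4, node7, node10, node11, node14, node22, node24, node27.
Key observation: the cutoff stops propagation at node5 — its inputs' values are unchanged, so it reuses its cache.

First evaluation (everything demanded from the output):
  node1 = lenl([2, -7, 3, -8]) = 4
  node3 = lenl([2, -7, 3, -8]) = 4
  node4 = suml([2, -7, 3, -8]) = -10
  node5 = add(4, 4) = 8
  node7 = mul(-10, 8) = -80
  node9 = neg(8) = -8
  node10 = max2(-8, -80) = -8
  node11 = reverse([2, -7, 3, -8]) = [-8, 3, -7, 2]
  node14 = max2(-10, -8) = -8
  node21 = lenl([-8, 3, -7, 2]) = 4
  node22 = max2(4, -8) = 4
  node24 = min2(4, -8) = -8
  node27 = max2(4, -8) = 4

Propagation after the edit:
  node1: runs — input2 [2, -7, 3, -8]->[-3, 6, 0, 8]; result 4 (same value as before).
  node3: runs — input2 [2, -7, 3, -8]->[-3, 6, 0, 8]; result 4 (same value as before).
  node4: runs — input2 [2, -7, 3, -8]->[-3, 6, 0, 8]; result 11.
  node5: checked — values it read are unchanged (node3 unchanged, node3 unchanged); reused cached 8 without running.
  node7: runs — node4 -10->11; result 88.
  node9: checked — values it read are unchanged (node5 unchanged); reused cached -8 without running.
  node10: runs — node7 -80->88; result 88.
  node11: runs — input2 [2, -7, 3, -8]->[-3, 6, 0, 8]; result [8, 0, 6, -3].
  node14: runs — node4 -10->11; node10 -8->88; result 88.
  node21: runs — node11 [-8, 3, -7, 2]->[8, 0, 6, -3]; result 4 (same value as before).
  node22: runs — node14 -8->88; result 88.
  node24: runs — node22 4->88; node14 -8->88; result 88.
  node27: runs — node24 -8->88; result 88.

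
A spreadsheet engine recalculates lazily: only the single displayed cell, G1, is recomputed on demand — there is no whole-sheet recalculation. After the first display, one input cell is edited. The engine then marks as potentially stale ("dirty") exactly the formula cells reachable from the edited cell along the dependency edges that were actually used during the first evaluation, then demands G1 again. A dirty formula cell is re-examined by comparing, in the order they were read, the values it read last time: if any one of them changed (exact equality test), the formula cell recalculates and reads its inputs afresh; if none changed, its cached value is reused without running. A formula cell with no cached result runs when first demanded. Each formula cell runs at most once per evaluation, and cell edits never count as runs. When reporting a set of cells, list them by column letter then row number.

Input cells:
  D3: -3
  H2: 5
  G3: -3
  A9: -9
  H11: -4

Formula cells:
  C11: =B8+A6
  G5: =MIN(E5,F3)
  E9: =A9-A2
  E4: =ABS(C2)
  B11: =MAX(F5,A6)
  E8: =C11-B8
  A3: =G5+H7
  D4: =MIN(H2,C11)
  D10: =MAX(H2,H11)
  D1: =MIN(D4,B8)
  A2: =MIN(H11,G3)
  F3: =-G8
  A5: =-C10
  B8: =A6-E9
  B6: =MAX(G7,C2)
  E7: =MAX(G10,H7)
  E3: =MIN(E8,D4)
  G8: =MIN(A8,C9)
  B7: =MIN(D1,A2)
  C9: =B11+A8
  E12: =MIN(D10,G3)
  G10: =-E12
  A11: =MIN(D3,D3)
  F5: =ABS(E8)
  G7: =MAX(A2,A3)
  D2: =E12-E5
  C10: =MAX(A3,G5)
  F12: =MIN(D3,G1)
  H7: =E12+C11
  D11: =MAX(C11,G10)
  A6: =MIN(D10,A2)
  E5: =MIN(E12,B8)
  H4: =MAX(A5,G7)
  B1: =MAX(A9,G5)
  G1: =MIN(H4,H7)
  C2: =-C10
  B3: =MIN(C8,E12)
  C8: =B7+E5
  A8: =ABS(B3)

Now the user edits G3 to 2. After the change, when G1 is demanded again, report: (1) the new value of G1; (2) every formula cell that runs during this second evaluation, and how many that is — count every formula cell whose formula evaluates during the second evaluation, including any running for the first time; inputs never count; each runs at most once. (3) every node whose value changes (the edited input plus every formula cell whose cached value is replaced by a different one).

First evaluation (everything demanded from the output):
  A2 = MIN(-4, -3) = -4
  D10 = MAX(5, -4) = 5
  A6 = MIN(5, -4) = -4
  E9 = -9 - -4 = -5
  B8 = -4 - -5 = 1
  C11 = 1 + -4 = -3
  D4 = MIN(5, -3) = -3
  D1 = MIN(-3, 1) = -3
  B7 = MIN(-3, -4) = -4
  E8 = -3 - 1 = -4
  E12 = MIN(5, -3) = -3
  E5 = MIN(-3, 1) = -3
  C8 = -4 + -3 = -7
  B3 = MIN(-7, -3) = -7
  A8 = ABS(-7) = 7
  F5 = ABS(-4) = 4
  B11 = MAX(4, -4) = 4
  C9 = 4 + 7 = 11
  G8 = MIN(7, 11) = 7
  F3 = -(7) = -7
  G5 = MIN(-3, -7) = -7
  H7 = -3 + -3 = -6
  A3 = -7 + -6 = -13
  C10 = MAX(-13, -7) = -7
  A5 = -(-7) = 7
  G7 = MAX(-4, -13) = -4
  H4 = MAX(7, -4) = 7
  G1 = MIN(7, -6) = -6

Propagation after the edit:
  A2: runs — G3 -3->2; result -4 (same value as before).
  A6: checked — values it read are unchanged (D10 unchanged, A2 unchanged); reused cached -4 without running.
  E9: checked — values it read are unchanged (A9 unchanged, A2 unchanged); reused cached -5 without running.
  B8: checked — values it read are unchanged (A6 unchanged, E9 unchanged); reused cached 1 without running.
  C11: checked — values it read are unchanged (B8 unchanged, A6 unchanged); reused cached -3 without running.
  D4: checked — values it read are unchanged (H2 unchanged, C11 unchanged); reused cached -3 without running.
  D1: checked — values it read are unchanged (D4 unchanged, B8 unchanged); reused cached -3 without running.
  B7: checked — values it read are unchanged (D1 unchanged, A2 unchanged); reused cached -4 without running.
  E8: checked — values it read are unchanged (C11 unchanged, B8 unchanged); reused cached -4 without running.
  E12: runs — G3 -3->2; result 2.
  E5: runs — E12 -3->2; result 1.
  C8: runs — E5 -3->1; result -3.
  B3: runs — C8 -7->-3; E12 -3->2; result -3.
  A8: runs — B3 -7->-3; result 3.
  F5: checked — values it read are unchanged (E8 unchanged); reused cached 4 without running.
  B11: checked — values it read are unchanged (F5 unchanged, A6 unchanged); reused cached 4 without running.
  C9: runs — A8 7->3; result 7.
  G8: runs — A8 7->3; C9 11->7; result 3.
  F3: runs — G8 7->3; result -3.
  G5: runs — E5 -3->1; F3 -7->-3; result -3.
  H7: runs — E12 -3->2; result -1.
  A3: runs — G5 -7->-3; H7 -6->-1; result -4.
  C10: runs — A3 -13->-4; G5 -7->-3; result -3.
  A5: runs — C10 -7->-3; result 3.
  G7: runs — A3 -13->-4; result -4 (same value as before).
  H4: runs — A5 7->3; result 3.
  G1: runs — H4 7->3; H7 -6->-1; result -1.

Key observation: the cutoff stops propagation at E9 — its inputs' values are unchanged, so it reuses its cache.

New value of G1: -1.
Formula cells that run: A2, A3, A5, A8, B3, C8, C9, C10, E5, E12, F3, G1, G5, G7, G8, H4, H7 — 17 in total.
Values that change: A3, A5, A8, B3, C8, C9, C10, E5, E12, F3, G1, G3, G5, G8, H4, H7.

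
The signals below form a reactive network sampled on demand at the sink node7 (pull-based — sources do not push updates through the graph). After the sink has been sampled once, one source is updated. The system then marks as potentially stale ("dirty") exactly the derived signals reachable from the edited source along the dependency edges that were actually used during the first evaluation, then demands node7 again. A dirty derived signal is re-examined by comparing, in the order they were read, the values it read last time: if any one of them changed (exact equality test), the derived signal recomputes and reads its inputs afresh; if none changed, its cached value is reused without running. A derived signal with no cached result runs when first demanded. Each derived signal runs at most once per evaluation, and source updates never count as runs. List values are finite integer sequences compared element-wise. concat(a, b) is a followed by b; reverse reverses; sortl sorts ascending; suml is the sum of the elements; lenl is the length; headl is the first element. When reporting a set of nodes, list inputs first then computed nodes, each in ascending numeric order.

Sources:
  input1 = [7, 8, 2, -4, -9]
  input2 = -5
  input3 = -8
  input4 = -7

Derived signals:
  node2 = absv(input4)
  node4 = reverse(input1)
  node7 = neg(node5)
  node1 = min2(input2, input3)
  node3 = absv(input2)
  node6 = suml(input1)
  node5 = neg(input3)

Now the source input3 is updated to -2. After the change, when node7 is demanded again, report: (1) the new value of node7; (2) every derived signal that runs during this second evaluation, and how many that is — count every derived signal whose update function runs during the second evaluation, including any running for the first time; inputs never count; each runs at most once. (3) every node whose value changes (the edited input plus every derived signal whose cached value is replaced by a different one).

Initial pass — values computed on the first demand:
  node5 = neg(-8) = 8
  node7 = neg(8) = -8

Second demand — change propagation:
  node5: re-runs because input3 -8->-2; new result 2.
  node7: re-runs because node5 8->2; new result -2.

node7 now evaluates to -2.
Run set: node5, node7 (2 run).
Changed values: input3, node5, node7.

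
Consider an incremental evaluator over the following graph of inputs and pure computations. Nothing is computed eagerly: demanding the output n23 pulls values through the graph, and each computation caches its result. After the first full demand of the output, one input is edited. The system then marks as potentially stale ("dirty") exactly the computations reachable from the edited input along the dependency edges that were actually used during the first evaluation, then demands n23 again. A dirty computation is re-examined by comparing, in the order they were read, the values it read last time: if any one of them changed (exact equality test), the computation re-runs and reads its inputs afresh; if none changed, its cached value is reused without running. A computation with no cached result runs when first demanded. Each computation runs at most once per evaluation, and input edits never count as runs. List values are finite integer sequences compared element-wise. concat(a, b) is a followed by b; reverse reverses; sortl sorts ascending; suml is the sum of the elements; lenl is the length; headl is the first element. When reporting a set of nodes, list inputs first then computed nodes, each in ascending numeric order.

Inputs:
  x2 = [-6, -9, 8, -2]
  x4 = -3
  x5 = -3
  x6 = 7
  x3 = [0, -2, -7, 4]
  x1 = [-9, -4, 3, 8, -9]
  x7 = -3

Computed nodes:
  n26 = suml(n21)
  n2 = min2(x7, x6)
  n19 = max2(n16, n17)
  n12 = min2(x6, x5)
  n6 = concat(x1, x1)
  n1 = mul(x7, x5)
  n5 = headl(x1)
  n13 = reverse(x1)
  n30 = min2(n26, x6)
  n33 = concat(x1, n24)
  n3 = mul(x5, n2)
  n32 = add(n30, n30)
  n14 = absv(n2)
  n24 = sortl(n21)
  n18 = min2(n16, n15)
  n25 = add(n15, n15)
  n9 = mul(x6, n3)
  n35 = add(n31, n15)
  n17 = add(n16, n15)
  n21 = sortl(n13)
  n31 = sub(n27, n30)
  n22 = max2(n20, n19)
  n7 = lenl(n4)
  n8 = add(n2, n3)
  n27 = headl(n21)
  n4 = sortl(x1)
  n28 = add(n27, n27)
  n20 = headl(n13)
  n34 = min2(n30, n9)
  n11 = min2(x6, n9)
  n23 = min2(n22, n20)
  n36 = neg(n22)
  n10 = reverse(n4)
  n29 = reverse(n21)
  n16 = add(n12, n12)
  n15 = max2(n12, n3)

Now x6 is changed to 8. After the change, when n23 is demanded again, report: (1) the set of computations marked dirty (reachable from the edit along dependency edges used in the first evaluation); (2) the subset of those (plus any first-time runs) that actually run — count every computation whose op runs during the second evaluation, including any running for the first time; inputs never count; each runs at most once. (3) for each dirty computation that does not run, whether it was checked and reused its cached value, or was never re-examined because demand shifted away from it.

Initial pass — values computed on the first demand:
  n2 = min2(-3, 7) = -3
  n3 = mul(-3, -3) = 9
  n12 = min2(7, -3) = -3
  n13 = reverse([-9, -4, 3, 8, -9]) = [-9, 8, 3, -4, -9]
  n15 = max2(-3, 9) = 9
  n16 = add(-3, -3) = -6
  n17 = add(-6, 9) = 3
  n19 = max2(-6, 3) = 3
  n20 = headl([-9, 8, 3, -4, -9]) = -9
  n22 = max2(-9, 3) = 3
  n23 = min2(3, -9) = -9

Second demand — change propagation:
  n2: re-runs because x6 7->8; new result -3 (unchanged).
  n3: re-examined; everything it read last time is the same (x5 unchanged, n2 unchanged) — cache 9 kept, no run.
  n12: re-runs because x6 7->8; new result -3 (unchanged).
  n15: re-examined; everything it read last time is the same (n12 unchanged, n3 unchanged) — cache 9 kept, no run.
  n16: re-examined; everything it read last time is the same (n12 unchanged, n12 unchanged) — cache -6 kept, no run.
  n17: re-examined; everything it read last time is the same (n16 unchanged, n15 unchanged) — cache 3 kept, no run.
  n19: re-examined; everything it read last time is the same (n16 unchanged, n17 unchanged) — cache 3 kept, no run.
  n22: re-examined; everything it read last time is the same (n20 unchanged, n19 unchanged) — cache 3 kept, no run.
  n23: re-examined; everything it read last time is the same (n22 unchanged, n20 unchanged) — cache -9 kept, no run.

The important point: at n3 every value read last time is unchanged, so the dirty flag clears without a run.

Dirty set: n2, n3, n12, n15, n16, n17, n19, n22, n23.
Run set: n2, n12 (2 run).
Re-examined without running (cache reused): n3, n15, n16, n17, n19, n22, n23.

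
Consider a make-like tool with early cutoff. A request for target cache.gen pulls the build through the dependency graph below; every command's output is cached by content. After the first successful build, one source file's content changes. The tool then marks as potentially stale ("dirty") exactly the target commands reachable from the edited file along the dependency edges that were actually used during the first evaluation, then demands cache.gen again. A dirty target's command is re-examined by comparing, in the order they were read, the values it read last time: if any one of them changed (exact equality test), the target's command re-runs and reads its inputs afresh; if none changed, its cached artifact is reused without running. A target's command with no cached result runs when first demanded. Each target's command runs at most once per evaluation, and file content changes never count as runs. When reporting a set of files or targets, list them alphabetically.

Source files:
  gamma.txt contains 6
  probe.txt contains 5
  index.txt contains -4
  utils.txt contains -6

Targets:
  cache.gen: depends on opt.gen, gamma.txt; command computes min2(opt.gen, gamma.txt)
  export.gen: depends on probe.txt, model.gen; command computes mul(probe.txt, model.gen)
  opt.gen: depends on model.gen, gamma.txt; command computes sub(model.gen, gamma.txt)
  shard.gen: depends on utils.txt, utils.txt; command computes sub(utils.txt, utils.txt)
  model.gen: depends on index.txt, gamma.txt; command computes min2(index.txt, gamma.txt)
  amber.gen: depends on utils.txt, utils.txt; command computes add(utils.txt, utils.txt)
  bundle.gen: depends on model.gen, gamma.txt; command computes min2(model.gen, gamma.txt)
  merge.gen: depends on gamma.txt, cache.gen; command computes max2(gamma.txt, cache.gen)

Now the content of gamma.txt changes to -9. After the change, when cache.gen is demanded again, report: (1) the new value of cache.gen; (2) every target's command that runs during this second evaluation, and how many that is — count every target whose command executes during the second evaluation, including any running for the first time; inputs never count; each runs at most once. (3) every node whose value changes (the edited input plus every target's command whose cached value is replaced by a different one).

Demanding cache.gen again yields -9.
3 target commands run: cache.gen, model.gen, opt.gen.
The nodes whose values change: cache.gen, gamma.txt, model.gen, opt.gen.

First demand of the output computes:
  model.gen = min2(-4, 6) = -4
  opt.gen = sub(-4, 6) = -10
  cache.gen = min2(-10, 6) = -10

After the edit, cleaning proceeds:
  model.gen: a read changed (gamma.txt 6->-9) — executes, giving -9.
  opt.gen: a read changed (model.gen -4->-9; gamma.txt 6->-9) — executes, giving 0.
  cache.gen: a read changed (opt.gen -10->0; gamma.txt 6->-9) — executes, giving -9.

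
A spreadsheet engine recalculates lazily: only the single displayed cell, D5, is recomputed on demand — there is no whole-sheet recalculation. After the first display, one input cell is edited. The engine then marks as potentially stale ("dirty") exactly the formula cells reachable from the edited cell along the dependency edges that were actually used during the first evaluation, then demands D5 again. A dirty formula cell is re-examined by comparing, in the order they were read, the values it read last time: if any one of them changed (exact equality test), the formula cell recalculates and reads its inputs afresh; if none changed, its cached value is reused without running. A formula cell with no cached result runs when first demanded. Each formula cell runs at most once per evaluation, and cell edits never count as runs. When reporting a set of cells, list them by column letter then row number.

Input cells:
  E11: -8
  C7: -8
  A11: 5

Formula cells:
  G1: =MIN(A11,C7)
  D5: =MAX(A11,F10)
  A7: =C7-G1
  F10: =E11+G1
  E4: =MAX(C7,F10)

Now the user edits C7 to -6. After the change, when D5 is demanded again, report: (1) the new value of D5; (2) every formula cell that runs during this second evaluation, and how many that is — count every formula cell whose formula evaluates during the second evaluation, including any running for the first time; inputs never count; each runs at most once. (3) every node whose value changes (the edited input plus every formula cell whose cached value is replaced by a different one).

First evaluation (everything demanded from the output):
  G1 = MIN(5, -8) = -8
  F10 = -8 + -8 = -16
  D5 = MAX(5, -16) = 5

Propagation after the edit:
  G1: runs — C7 -8->-6; result -6.
  F10: runs — G1 -8->-6; result -14.
  D5: runs — F10 -16->-14; result 5 (same value as before).

New value of D5: 5.
Formula cells that run: D5, F10, G1 — 3 in total.
Values that change: C7, F10, G1.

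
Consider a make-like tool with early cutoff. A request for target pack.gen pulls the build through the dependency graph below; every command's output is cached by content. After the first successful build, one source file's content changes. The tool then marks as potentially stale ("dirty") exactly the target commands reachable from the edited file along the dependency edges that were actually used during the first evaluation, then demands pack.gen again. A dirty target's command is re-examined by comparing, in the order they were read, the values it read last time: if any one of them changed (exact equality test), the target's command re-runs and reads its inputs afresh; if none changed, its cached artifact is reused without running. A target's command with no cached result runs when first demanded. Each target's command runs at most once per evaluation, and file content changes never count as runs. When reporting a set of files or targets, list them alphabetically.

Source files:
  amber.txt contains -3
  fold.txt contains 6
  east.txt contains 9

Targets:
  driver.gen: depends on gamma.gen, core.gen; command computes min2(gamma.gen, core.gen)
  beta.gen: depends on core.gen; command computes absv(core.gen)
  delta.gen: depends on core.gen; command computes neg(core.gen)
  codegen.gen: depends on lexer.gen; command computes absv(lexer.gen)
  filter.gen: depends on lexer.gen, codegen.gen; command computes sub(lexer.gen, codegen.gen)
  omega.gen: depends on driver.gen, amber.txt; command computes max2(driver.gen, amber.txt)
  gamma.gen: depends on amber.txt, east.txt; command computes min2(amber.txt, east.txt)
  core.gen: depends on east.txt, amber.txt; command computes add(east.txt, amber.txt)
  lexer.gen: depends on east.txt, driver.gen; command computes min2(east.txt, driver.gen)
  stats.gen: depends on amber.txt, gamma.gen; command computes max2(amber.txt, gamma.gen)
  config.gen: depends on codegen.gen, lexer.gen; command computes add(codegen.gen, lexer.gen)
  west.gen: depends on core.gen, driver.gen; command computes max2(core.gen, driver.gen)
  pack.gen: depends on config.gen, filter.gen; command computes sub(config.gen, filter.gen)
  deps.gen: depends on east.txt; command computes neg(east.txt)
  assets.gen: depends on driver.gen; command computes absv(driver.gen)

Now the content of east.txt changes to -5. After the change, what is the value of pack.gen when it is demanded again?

Demanding pack.gen again yields 16.

First demand of the output computes:
  core.gen = add(9, -3) = 6
  gamma.gen = min2(-3, 9) = -3
  driver.gen = min2(-3, 6) = -3
  lexer.gen = min2(9, -3) = -3
  codegen.gen = absv(-3) = 3
  config.gen = add(3, -3) = 0
  filter.gen = sub(-3, 3) = -6
  pack.gen = sub(0, -6) = 6

After the edit, cleaning proceeds:
  core.gen: a read changed (east.txt 9->-5) — executes, giving -8.
  gamma.gen: a read changed (east.txt 9->-5) — executes, giving -5.
  driver.gen: a read changed (gamma.gen -3->-5; core.gen 6->-8) — executes, giving -8.
  lexer.gen: a read changed (east.txt 9->-5; driver.gen -3->-8) — executes, giving -8.
  codegen.gen: a read changed (lexer.gen -3->-8) — executes, giving 8.
  config.gen: a read changed (codegen.gen 3->8; lexer.gen -3->-8) — executes, giving 0 — identical to its old value.
  filter.gen: a read changed (lexer.gen -3->-8; codegen.gen 3->8) — executes, giving -16.
  pack.gen: a read changed (filter.gen -6->-16) — executes, giving 16.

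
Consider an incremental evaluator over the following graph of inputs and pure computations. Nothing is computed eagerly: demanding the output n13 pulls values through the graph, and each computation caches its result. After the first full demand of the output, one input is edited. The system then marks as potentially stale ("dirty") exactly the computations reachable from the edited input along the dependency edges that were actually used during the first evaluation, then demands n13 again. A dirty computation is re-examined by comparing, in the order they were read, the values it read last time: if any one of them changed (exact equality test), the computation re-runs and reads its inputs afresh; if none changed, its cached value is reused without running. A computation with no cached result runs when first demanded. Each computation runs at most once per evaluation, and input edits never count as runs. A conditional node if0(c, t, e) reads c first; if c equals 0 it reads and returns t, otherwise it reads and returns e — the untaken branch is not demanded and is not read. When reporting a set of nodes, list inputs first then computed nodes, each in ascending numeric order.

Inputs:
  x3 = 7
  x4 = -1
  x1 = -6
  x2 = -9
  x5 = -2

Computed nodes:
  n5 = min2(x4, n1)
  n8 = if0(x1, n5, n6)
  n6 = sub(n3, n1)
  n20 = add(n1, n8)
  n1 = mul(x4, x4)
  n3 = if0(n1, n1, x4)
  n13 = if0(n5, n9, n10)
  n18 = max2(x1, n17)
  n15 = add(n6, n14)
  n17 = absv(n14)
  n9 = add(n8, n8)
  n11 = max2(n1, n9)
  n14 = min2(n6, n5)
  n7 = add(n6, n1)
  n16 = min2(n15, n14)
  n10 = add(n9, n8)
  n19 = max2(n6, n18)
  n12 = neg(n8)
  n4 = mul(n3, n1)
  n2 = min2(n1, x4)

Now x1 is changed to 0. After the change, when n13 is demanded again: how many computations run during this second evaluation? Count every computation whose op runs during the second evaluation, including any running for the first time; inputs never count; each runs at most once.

Run set: n8, n9, n10, n13 (4 run).

Initial pass — values computed on the first demand:
  n1 = mul(-1, -1) = 1
  n3 = if0(n1=1 -> else branch x4) = -1
  n5 = min2(-1, 1) = -1
  n6 = sub(-1, 1) = -2
  n8 = if0(x1=-6 -> else branch n6) = -2
  n9 = add(-2, -2) = -4
  n10 = add(-4, -2) = -6
  n13 = if0(n5=-1 -> else branch n10) = -6

Second demand — change propagation:
  n8: re-runs because x1 -6->0; new result -1.
  n9: re-runs because n8 -2->-1; n8 -2->-1; new result -2.
  n10: re-runs because n9 -4->-2; n8 -2->-1; new result -3.
  n13: re-runs because n10 -6->-3; new result -3.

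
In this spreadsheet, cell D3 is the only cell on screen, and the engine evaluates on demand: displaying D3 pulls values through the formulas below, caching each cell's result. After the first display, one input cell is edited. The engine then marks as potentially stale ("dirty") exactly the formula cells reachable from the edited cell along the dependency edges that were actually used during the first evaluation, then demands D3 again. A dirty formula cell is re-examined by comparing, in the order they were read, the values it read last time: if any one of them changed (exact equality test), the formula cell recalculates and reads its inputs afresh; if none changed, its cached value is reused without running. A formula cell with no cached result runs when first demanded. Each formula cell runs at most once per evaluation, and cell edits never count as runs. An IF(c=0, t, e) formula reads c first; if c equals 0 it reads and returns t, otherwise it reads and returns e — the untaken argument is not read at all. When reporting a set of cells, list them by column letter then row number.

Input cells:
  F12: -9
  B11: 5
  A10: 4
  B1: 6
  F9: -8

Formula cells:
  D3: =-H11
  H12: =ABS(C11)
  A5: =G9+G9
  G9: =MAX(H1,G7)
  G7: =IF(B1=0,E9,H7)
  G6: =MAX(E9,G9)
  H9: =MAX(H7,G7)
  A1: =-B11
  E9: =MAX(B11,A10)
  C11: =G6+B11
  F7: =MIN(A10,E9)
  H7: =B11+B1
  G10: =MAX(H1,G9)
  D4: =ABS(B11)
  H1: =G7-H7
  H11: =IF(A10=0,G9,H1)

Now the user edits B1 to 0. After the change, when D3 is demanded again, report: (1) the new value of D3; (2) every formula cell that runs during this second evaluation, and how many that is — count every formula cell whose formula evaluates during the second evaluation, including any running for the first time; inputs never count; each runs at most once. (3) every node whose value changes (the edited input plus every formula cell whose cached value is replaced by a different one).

Initial pass — values computed on the first demand:
  H7 = 5 + 6 = 11
  G7 = IF(B1=0: B1=6 -> else branch H7) = 11
  H1 = 11 - 11 = 0
  H11 = IF(A10=0: A10=4 -> else branch H1) = 0
  D3 = -(0) = 0

Second demand — change propagation:
  E9: newly demanded (no cache) — executes and yields 5.
  H7: re-runs because B1 6->0; new result 5.
  G7: re-runs because B1 6->0; H7 11->5; new result 5.
  H1: re-runs because G7 11->5; H7 11->5; new result 0 (unchanged).
  H11: re-examined; everything it read last time is the same (A10 unchanged, H1 unchanged) — cache 0 kept, no run.
  D3: re-examined; everything it read last time is the same (H11 unchanged) — cache 0 kept, no run.

The important point: the flipped condition pulls in fresh nodes; E9 runs for the first time.

D3 now evaluates to 0.
Run set: E9, G7, H1, H7 (4 run).
Changed values: B1, G7, H7.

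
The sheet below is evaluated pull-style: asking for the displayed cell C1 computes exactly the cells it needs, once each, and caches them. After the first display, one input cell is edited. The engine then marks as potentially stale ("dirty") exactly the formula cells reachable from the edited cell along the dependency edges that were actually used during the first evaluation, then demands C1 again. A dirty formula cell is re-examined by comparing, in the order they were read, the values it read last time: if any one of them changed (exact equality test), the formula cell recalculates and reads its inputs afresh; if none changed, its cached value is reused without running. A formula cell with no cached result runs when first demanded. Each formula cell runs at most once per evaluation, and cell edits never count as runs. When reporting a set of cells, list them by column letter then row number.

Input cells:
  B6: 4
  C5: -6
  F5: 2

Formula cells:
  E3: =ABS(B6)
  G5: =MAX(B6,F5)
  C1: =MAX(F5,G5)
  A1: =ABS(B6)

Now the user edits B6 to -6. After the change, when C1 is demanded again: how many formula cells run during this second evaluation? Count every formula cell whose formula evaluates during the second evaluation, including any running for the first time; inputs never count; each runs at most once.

First demand of the output computes:
  G5 = MAX(4, 2) = 4
  C1 = MAX(2, 4) = 4

After the edit, cleaning proceeds:
  G5: a read changed (B6 4->-6) — executes, giving 2.
  C1: a read changed (G5 4->2) — executes, giving 2.

2 formula cells run: C1, G5.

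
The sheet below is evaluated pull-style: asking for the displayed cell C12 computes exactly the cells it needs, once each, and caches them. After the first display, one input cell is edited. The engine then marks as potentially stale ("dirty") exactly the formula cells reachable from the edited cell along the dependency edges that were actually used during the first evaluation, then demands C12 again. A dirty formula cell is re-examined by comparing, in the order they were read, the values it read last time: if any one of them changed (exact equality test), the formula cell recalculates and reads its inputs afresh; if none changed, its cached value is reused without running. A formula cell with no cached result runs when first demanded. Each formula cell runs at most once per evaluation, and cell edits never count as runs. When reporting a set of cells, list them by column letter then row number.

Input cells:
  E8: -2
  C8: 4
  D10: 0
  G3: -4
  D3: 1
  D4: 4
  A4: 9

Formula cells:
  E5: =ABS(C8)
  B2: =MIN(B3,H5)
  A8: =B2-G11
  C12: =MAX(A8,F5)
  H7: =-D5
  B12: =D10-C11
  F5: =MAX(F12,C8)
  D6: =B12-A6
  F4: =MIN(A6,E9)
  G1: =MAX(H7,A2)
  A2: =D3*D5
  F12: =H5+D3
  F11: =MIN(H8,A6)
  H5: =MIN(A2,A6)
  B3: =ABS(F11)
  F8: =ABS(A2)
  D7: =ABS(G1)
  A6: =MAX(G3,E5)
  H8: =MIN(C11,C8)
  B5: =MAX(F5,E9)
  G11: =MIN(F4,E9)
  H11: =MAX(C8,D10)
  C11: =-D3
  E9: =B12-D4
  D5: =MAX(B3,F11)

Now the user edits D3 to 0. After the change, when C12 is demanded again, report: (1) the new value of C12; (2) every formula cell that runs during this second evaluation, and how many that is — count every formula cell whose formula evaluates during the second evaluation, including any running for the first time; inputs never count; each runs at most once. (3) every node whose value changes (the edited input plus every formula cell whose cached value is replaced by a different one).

First demand of the output computes:
  C11 = -(1) = -1
  B12 = 0 - -1 = 1
  E5 = ABS(4) = 4
  A6 = MAX(-4, 4) = 4
  E9 = 1 - 4 = -3
  F4 = MIN(4, -3) = -3
  G11 = MIN(-3, -3) = -3
  H8 = MIN(-1, 4) = -1
  F11 = MIN(-1, 4) = -1
  B3 = ABS(-1) = 1
  D5 = MAX(1, -1) = 1
  A2 = 1 * 1 = 1
  H5 = MIN(1, 4) = 1
  B2 = MIN(1, 1) = 1
  A8 = 1 - -3 = 4
  F12 = 1 + 1 = 2
  F5 = MAX(2, 4) = 4
  C12 = MAX(4, 4) = 4

After the edit, cleaning proceeds:
  C11: a read changed (D3 1->0) — executes, giving 0.
  B12: a read changed (C11 -1->0) — executes, giving 0.
  E9: a read changed (B12 1->0) — executes, giving -4.
  F4: a read changed (E9 -3->-4) — executes, giving -4.
  G11: a read changed (F4 -3->-4; E9 -3->-4) — executes, giving -4.
  H8: a read changed (C11 -1->0) — executes, giving 0.
  F11: a read changed (H8 -1->0) — executes, giving 0.
  B3: a read changed (F11 -1->0) — executes, giving 0.
  D5: a read changed (B3 1->0; F11 -1->0) — executes, giving 0.
  A2: a read changed (D3 1->0; D5 1->0) — executes, giving 0.
  H5: a read changed (A2 1->0) — executes, giving 0.
  B2: a read changed (B3 1->0; H5 1->0) — executes, giving 0.
  A8: a read changed (B2 1->0; G11 -3->-4) — executes, giving 4 — identical to its old value.
  F12: a read changed (H5 1->0; D3 1->0) — executes, giving 0.
  F5: a read changed (F12 2->0) — executes, giving 4 — identical to its old value.
  C12: dirty, but its reads are unchanged (A8 unchanged, F5 unchanged); cached 4 stands.

Note where the cutoff bites: C12 is checked, finds nothing changed, and keeps its cache.

Demanding C12 again yields 4.
15 formula cells run: A2, A8, B2, B3, B12, C11, D5, E9, F4, F5, F11, F12, G11, H5, H8.
The nodes whose values change: A2, B2, B3, B12, C11, D3, D5, E9, F4, F11, F12, G11, H5, H8.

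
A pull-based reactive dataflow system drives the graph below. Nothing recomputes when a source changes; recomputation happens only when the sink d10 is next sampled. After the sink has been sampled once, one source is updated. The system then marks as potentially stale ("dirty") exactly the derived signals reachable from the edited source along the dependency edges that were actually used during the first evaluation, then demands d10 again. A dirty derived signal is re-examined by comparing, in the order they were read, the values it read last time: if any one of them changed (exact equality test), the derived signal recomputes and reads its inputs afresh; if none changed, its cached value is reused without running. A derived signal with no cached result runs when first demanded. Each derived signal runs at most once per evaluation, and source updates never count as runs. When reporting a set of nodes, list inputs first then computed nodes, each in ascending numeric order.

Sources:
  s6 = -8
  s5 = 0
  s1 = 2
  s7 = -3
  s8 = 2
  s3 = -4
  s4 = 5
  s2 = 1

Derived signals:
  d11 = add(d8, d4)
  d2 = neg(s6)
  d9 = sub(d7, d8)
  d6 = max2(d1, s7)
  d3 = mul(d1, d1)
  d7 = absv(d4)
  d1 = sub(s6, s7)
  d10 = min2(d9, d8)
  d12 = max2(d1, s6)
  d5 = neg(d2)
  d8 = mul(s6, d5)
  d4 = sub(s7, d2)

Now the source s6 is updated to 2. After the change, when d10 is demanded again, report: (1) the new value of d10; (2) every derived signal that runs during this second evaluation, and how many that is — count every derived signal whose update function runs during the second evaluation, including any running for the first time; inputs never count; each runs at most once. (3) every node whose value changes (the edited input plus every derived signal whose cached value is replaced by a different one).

New value of d10: -3.
Derived signals that run: d2, d4, d5, d7, d8, d9, d10 — 7 in total.
Values that change: s6, d2, d4, d5, d7, d8, d9, d10.

First evaluation (everything demanded from the output):
  d2 = neg(-8) = 8
  d4 = sub(-3, 8) = -11
  d5 = neg(8) = -8
  d7 = absv(-11) = 11
  d8 = mul(-8, -8) = 64
  d9 = sub(11, 64) = -53
  d10 = min2(-53, 64) = -53

Propagation after the edit:
  d2: runs — s6 -8->2; result -2.
  d4: runs — d2 8->-2; result -1.
  d5: runs — d2 8->-2; result 2.
  d7: runs — d4 -11->-1; result 1.
  d8: runs — s6 -8->2; d5 -8->2; result 4.
  d9: runs — d7 11->1; d8 64->4; result -3.
  d10: runs — d9 -53->-3; d8 64->4; result -3.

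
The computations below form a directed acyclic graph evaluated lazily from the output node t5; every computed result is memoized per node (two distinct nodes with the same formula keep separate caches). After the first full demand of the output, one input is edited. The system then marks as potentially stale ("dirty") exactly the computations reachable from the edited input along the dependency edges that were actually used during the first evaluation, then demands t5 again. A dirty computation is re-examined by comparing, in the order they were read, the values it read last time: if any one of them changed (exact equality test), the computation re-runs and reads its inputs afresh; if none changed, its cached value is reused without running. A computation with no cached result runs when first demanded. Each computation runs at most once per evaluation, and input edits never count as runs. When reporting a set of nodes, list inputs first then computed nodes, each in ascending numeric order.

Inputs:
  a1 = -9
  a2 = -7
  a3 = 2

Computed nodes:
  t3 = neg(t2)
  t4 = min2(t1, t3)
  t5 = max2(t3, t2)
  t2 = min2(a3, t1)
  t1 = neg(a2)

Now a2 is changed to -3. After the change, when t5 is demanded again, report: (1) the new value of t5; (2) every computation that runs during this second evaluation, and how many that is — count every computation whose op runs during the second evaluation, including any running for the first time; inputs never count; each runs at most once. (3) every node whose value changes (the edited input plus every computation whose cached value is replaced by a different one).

First demand of the output computes:
  t1 = neg(-7) = 7
  t2 = min2(2, 7) = 2
  t3 = neg(2) = -2
  t5 = max2(-2, 2) = 2

After the edit, cleaning proceeds:
  t1: a read changed (a2 -7->-3) — executes, giving 3.
  t2: a read changed (t1 7->3) — executes, giving 2 — identical to its old value.
  t3: dirty, but its reads are unchanged (t2 unchanged); cached -2 stands.
  t5: dirty, but its reads are unchanged (t3 unchanged, t2 unchanged); cached 2 stands.

Note the absorption at t2: it re-runs yet its value is the same, leaving the output's value untouched.

Demanding t5 again yields 2.
2 computations run: t1, t2.
The nodes whose values change: a2, t1.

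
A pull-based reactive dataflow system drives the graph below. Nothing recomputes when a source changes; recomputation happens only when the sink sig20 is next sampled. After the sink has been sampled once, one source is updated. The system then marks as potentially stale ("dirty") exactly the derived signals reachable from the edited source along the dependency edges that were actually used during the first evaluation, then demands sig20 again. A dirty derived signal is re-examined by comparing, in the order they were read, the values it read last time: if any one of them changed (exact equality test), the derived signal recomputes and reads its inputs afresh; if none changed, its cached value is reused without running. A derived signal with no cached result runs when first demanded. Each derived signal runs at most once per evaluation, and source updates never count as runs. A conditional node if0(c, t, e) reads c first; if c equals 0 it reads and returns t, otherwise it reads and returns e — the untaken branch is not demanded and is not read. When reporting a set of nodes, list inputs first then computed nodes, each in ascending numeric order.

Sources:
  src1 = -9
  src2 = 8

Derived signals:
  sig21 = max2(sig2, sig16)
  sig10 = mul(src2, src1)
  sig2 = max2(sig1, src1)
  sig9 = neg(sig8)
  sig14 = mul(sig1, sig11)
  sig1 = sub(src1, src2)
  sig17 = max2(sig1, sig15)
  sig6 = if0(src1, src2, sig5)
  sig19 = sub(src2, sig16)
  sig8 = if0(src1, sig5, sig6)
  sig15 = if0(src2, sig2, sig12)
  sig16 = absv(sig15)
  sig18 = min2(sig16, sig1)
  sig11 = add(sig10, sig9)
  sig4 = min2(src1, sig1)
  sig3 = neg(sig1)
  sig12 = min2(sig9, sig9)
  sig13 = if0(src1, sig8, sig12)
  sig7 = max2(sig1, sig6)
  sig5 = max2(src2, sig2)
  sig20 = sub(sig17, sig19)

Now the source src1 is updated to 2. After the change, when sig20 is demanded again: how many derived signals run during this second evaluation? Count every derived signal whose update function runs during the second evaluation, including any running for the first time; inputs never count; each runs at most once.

Derived signals that run: sig1, sig2, sig5, sig6, sig8, sig17, sig20 — 7 in total.
Key observation: the cutoff stops propagation at sig9 — its inputs' values are unchanged, so it reuses its cache.

First evaluation (everything demanded from the output):
  sig1 = sub(-9, 8) = -17
  sig2 = max2(-17, -9) = -9
  sig5 = max2(8, -9) = 8
  sig6 = if0(src1=-9 -> else branch sig5) = 8
  sig8 = if0(src1=-9 -> else branch sig6) = 8
  sig9 = neg(8) = -8
  sig12 = min2(-8, -8) = -8
  sig15 = if0(src2=8 -> else branch sig12) = -8
  sig16 = absv(-8) = 8
  sig17 = max2(-17, -8) = -8
  sig19 = sub(8, 8) = 0
  sig20 = sub(-8, 0) = -8

Propagation after the edit:
  sig1: runs — src1 -9->2; result -6.
  sig2: runs — sig1 -17->-6; src1 -9->2; result 2.
  sig5: runs — sig2 -9->2; result 8 (same value as before).
  sig6: runs — src1 -9->2; result 8 (same value as before).
  sig8: runs — src1 -9->2; result 8 (same value as before).
  sig9: checked — values it read are unchanged (sig8 unchanged); reused cached -8 without running.
  sig12: checked — values it read are unchanged (sig9 unchanged, sig9 unchanged); reused cached -8 without running.
  sig15: checked — values it read are unchanged (src2 unchanged, sig12 unchanged); reused cached -8 without running.
  sig16: checked — values it read are unchanged (sig15 unchanged); reused cached 8 without running.
  sig17: runs — sig1 -17->-6; result -6.
  sig19: checked — values it read are unchanged (src2 unchanged, sig16 unchanged); reused cached 0 without running.
  sig20: runs — sig17 -8->-6; result -6.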